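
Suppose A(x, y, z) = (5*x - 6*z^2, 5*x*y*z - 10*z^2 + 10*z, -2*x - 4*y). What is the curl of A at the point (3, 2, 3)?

(∇×A)₁ = ∂A₃/∂y − ∂A₂/∂z = -5*x*y + 20*z - 14
(∇×A)₂ = ∂A₁/∂z − ∂A₃/∂x = -12*z + 2
(∇×A)₃ = ∂A₂/∂x − ∂A₁/∂y = 5*y*z
∇×A = (-5*x*y + 20*z - 14, -12*z + 2, 5*y*z)
At (3, 2, 3): (16, -34, 30).

(16, -34, 30)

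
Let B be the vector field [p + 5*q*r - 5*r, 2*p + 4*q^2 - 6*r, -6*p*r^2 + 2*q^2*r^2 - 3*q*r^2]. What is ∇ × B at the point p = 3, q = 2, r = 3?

(51, 59, -13)

(∇×B)₁ = ∂B₃/∂q − ∂B₂/∂r = 4*q*r^2 - 3*r^2 + 6
(∇×B)₂ = ∂B₁/∂r − ∂B₃/∂p = 5*q + 6*r^2 - 5
(∇×B)₃ = ∂B₂/∂p − ∂B₁/∂q = -5*r + 2
∇×B = (4*q*r^2 - 3*r^2 + 6, 5*q + 6*r^2 - 5, -5*r + 2)
At (3, 2, 3): (51, 59, -13).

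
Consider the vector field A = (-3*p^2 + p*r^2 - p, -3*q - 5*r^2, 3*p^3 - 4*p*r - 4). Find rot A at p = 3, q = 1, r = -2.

(∇×A)₁ = ∂A₃/∂q − ∂A₂/∂r = 10*r
(∇×A)₂ = ∂A₁/∂r − ∂A₃/∂p = -9*p^2 + 2*p*r + 4*r
(∇×A)₃ = ∂A₂/∂p − ∂A₁/∂q = 0
∇×A = (10*r, -9*p^2 + 2*p*r + 4*r, 0)
At (3, 1, -2): (-20, -101, 0).

(-20, -101, 0)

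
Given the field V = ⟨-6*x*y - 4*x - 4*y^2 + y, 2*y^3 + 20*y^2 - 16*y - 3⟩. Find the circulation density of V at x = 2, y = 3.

∂V₂/∂x = 0
∂V₁/∂y = -6*x - 8*y + 1
Scalar curl = 6*x + 8*y - 1
At (2, 3): 35.

35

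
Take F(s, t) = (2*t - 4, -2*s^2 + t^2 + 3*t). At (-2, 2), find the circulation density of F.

6

∂F₂/∂s = -4*s
∂F₁/∂t = 2
Scalar curl = -4*s - 2
At (-2, 2): 6.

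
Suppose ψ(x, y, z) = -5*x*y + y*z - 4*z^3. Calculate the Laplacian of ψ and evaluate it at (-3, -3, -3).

72

∂²ψ/∂x² = 0
∂²ψ/∂y² = 0
∂²ψ/∂z² = -24*z
∇²ψ = -24*z
At (-3, -3, -3): 72.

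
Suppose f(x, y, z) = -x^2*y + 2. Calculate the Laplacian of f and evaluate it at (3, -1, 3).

∂²f/∂x² = -2*y
∂²f/∂y² = 0
∂²f/∂z² = 0
∇²f = -2*y
At (3, -1, 3): 2.

2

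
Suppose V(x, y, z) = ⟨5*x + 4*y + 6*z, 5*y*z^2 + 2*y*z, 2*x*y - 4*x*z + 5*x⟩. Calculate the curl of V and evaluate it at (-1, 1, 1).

(-14, 3, -4)

(∇×V)₁ = ∂V₃/∂y − ∂V₂/∂z = 2*x - 10*y*z - 2*y
(∇×V)₂ = ∂V₁/∂z − ∂V₃/∂x = -2*y + 4*z + 1
(∇×V)₃ = ∂V₂/∂x − ∂V₁/∂y = -4
∇×V = (2*x - 10*y*z - 2*y, -2*y + 4*z + 1, -4)
At (-1, 1, 1): (-14, 3, -4).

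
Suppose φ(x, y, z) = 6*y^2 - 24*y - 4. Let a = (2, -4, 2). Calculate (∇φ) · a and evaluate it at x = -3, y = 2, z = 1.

0

∂φ/∂x = 0
∂φ/∂y = 12*y - 24
∂φ/∂z = 0
∇φ at (-3, 2, 1) = (0, 0, 0)
∇φ · a = (0)(2) + (0)(-4) + (0)(2) = 0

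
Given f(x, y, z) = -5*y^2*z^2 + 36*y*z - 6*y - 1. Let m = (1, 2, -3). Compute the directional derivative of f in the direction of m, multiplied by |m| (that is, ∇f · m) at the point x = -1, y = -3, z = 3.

1878

∂f/∂x = 0
∂f/∂y = -10*y*z^2 + 36*z - 6
∂f/∂z = -10*y^2*z + 36*y
∇f at (-1, -3, 3) = (0, 372, -378)
∇f · m = (0)(1) + (372)(2) + (-378)(-3) = 1878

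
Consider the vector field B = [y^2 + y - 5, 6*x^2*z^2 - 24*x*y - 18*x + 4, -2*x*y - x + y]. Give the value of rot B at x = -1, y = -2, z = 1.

(-9, -3, 21)

(∇×B)₁ = ∂B₃/∂y − ∂B₂/∂z = -12*x^2*z - 2*x + 1
(∇×B)₂ = ∂B₁/∂z − ∂B₃/∂x = 2*y + 1
(∇×B)₃ = ∂B₂/∂x − ∂B₁/∂y = 12*x*z^2 - 26*y - 19
∇×B = (-12*x^2*z - 2*x + 1, 2*y + 1, 12*x*z^2 - 26*y - 19)
At (-1, -2, 1): (-9, -3, 21).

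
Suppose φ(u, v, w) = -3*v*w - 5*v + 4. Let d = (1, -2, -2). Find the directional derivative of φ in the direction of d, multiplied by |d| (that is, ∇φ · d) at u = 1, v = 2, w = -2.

∂φ/∂u = 0
∂φ/∂v = -3*w - 5
∂φ/∂w = -3*v
∇φ at (1, 2, -2) = (0, 1, -6)
∇φ · d = (0)(1) + (1)(-2) + (-6)(-2) = 10

10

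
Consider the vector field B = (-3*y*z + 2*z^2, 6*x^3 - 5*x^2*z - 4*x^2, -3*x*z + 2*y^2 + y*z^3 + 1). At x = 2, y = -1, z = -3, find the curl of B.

(-11, -18, 107)

(∇×B)₁ = ∂B₃/∂y − ∂B₂/∂z = 5*x^2 + 4*y + z^3
(∇×B)₂ = ∂B₁/∂z − ∂B₃/∂x = -3*y + 7*z
(∇×B)₃ = ∂B₂/∂x − ∂B₁/∂y = 18*x^2 - 10*x*z - 8*x + 3*z
∇×B = (5*x^2 + 4*y + z^3, -3*y + 7*z, 18*x^2 - 10*x*z - 8*x + 3*z)
At (2, -1, -3): (-11, -18, 107).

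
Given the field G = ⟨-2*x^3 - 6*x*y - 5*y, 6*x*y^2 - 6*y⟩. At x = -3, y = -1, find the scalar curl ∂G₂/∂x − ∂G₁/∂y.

∂G₂/∂x = 6*y^2
∂G₁/∂y = -6*x - 5
Scalar curl = 6*x + 6*y^2 + 5
At (-3, -1): -7.

-7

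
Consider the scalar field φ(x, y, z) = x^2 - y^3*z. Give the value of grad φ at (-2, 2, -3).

(-4, 36, -8)

∂φ/∂x = 2*x
∂φ/∂y = -3*y^2*z
∂φ/∂z = -y^3
∇φ = (2*x, -3*y^2*z, -y^3)
At (-2, 2, -3): (-4, 36, -8).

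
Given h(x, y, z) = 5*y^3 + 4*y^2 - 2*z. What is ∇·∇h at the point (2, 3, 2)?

98

∂²h/∂x² = 0
∂²h/∂y² = 2*(15*y + 4)
∂²h/∂z² = 0
∇²h = 30*y + 8
At (2, 3, 2): 98.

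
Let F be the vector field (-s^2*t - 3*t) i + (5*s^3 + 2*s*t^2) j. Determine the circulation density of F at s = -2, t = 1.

∂F₂/∂s = 15*s^2 + 2*t^2
∂F₁/∂t = -s^2 - 3
Scalar curl = 16*s^2 + 2*t^2 + 3
At (-2, 1): 69.

69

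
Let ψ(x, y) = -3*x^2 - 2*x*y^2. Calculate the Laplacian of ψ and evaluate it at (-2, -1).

∂²ψ/∂x² = -6
∂²ψ/∂y² = -4*x
∇²ψ = -4*x - 6
At (-2, -1): 2.

2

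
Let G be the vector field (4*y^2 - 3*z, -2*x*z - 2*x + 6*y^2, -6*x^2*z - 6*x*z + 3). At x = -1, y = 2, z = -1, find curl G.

(-2, 3, -16)

(∇×G)₁ = ∂G₃/∂y − ∂G₂/∂z = 2*x
(∇×G)₂ = ∂G₁/∂z − ∂G₃/∂x = 12*x*z + 6*z - 3
(∇×G)₃ = ∂G₂/∂x − ∂G₁/∂y = -8*y - 2*z - 2
∇×G = (2*x, 12*x*z + 6*z - 3, -8*y - 2*z - 2)
At (-1, 2, -1): (-2, 3, -16).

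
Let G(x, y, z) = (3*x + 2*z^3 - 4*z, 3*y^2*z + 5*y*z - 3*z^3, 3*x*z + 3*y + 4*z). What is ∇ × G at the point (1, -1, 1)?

(∇×G)₁ = ∂G₃/∂y − ∂G₂/∂z = -3*y^2 - 5*y + 9*z^2 + 3
(∇×G)₂ = ∂G₁/∂z − ∂G₃/∂x = 6*z^2 - 3*z - 4
(∇×G)₃ = ∂G₂/∂x − ∂G₁/∂y = 0
∇×G = (-3*y^2 - 5*y + 9*z^2 + 3, 6*z^2 - 3*z - 4, 0)
At (1, -1, 1): (14, -1, 0).

(14, -1, 0)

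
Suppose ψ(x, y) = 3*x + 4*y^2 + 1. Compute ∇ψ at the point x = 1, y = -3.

(3, -24)

∂ψ/∂x = 3
∂ψ/∂y = 8*y
∇ψ = (3, 8*y)
At (1, -3): (3, -24).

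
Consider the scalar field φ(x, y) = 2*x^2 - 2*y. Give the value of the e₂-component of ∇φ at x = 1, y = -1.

-2

(∇φ)_2 = ∂φ/∂y = -2
At (1, -1): -2.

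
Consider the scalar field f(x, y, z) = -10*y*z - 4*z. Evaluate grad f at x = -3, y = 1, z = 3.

∂f/∂x = 0
∂f/∂y = -10*z
∂f/∂z = -10*y - 4
∇f = (0, -10*z, -10*y - 4)
At (-3, 1, 3): (0, -30, -14).

(0, -30, -14)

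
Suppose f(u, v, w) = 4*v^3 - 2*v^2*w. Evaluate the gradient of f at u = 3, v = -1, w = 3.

∂f/∂u = 0
∂f/∂v = 12*v^2 - 4*v*w
∂f/∂w = -2*v^2
∇f = (0, 12*v^2 - 4*v*w, -2*v^2)
At (3, -1, 3): (0, 24, -2).

(0, 24, -2)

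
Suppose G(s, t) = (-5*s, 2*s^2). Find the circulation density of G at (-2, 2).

-8

∂G₂/∂s = 4*s
∂G₁/∂t = 0
Scalar curl = 4*s
At (-2, 2): -8.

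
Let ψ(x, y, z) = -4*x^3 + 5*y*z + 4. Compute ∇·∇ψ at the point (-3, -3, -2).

72

∂²ψ/∂x² = -24*x
∂²ψ/∂y² = 0
∂²ψ/∂z² = 0
∇²ψ = -24*x
At (-3, -3, -2): 72.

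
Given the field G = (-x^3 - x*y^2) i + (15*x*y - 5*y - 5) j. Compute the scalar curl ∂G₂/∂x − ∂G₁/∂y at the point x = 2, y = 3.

57

∂G₂/∂x = 15*y
∂G₁/∂y = -2*x*y
Scalar curl = 2*x*y + 15*y
At (2, 3): 57.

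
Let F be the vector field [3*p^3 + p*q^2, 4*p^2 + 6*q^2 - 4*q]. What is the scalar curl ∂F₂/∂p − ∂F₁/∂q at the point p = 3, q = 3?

∂F₂/∂p = 8*p
∂F₁/∂q = 2*p*q
Scalar curl = -2*p*q + 8*p
At (3, 3): 6.

6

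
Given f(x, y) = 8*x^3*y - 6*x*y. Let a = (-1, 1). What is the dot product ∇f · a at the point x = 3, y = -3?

∂f/∂x = 24*x^2*y - 6*y
∂f/∂y = 8*x^3 - 6*x
∇f at (3, -3) = (-630, 198)
∇f · a = (-630)(-1) + (198)(1) = 828

828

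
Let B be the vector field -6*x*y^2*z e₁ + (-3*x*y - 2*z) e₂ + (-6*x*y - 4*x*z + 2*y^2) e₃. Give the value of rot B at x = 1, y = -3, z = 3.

(∇×B)₁ = ∂B₃/∂y − ∂B₂/∂z = -6*x + 4*y + 2
(∇×B)₂ = ∂B₁/∂z − ∂B₃/∂x = -6*x*y^2 + 6*y + 4*z
(∇×B)₃ = ∂B₂/∂x − ∂B₁/∂y = 12*x*y*z - 3*y
∇×B = (-6*x + 4*y + 2, -6*x*y^2 + 6*y + 4*z, 12*x*y*z - 3*y)
At (1, -3, 3): (-16, -60, -99).

(-16, -60, -99)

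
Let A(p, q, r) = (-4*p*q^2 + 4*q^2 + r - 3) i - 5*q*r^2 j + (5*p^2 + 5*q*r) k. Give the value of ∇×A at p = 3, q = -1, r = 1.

(-5, -29, -16)

(∇×A)₁ = ∂A₃/∂q − ∂A₂/∂r = 10*q*r + 5*r
(∇×A)₂ = ∂A₁/∂r − ∂A₃/∂p = -10*p + 1
(∇×A)₃ = ∂A₂/∂p − ∂A₁/∂q = 8*p*q - 8*q
∇×A = (10*q*r + 5*r, -10*p + 1, 8*p*q - 8*q)
At (3, -1, 1): (-5, -29, -16).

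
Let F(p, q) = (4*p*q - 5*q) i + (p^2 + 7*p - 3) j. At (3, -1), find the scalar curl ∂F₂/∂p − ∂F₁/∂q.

∂F₂/∂p = 2*p + 7
∂F₁/∂q = 4*p - 5
Scalar curl = -2*p + 12
At (3, -1): 6.

6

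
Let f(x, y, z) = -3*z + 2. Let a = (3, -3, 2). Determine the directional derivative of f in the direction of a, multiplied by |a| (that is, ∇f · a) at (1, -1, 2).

∂f/∂x = 0
∂f/∂y = 0
∂f/∂z = -3
∇f at (1, -1, 2) = (0, 0, -3)
∇f · a = (0)(3) + (0)(-3) + (-3)(2) = -6

-6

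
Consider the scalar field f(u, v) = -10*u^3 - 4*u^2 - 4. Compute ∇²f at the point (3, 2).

-188

∂²f/∂u² = -4*(15*u + 2)
∂²f/∂v² = 0
∇²f = -60*u - 8
At (3, 2): -188.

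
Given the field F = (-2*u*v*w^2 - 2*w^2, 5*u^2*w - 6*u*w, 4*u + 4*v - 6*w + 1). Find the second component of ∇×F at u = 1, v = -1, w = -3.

(∇×F)_2 = ∂F₁/∂w − ∂F₃/∂u
= -4*u*v*w - 4*w − (4)
= -4*u*v*w - 4*w - 4
At (1, -1, -3): -4.

-4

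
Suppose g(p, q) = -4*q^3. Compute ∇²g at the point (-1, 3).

-72

∂²g/∂p² = 0
∂²g/∂q² = -24*q
∇²g = -24*q
At (-1, 3): -72.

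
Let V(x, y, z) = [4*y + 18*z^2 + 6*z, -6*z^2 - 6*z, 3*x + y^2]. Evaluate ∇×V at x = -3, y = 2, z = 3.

(∇×V)₁ = ∂V₃/∂y − ∂V₂/∂z = 2*y + 12*z + 6
(∇×V)₂ = ∂V₁/∂z − ∂V₃/∂x = 36*z + 3
(∇×V)₃ = ∂V₂/∂x − ∂V₁/∂y = -4
∇×V = (2*y + 12*z + 6, 36*z + 3, -4)
At (-3, 2, 3): (46, 111, -4).

(46, 111, -4)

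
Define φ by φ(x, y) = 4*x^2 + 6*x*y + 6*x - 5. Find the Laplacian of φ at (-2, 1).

∂²φ/∂x² = 8
∂²φ/∂y² = 0
∇²φ = 8
At (-2, 1): 8.

8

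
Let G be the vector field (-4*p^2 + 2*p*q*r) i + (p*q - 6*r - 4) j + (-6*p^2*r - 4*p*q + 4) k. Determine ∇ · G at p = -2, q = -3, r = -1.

-4

∂G₁/∂p = -8*p + 2*q*r
∂G₂/∂q = p
∂G₃/∂r = -6*p^2
∇·G = -6*p^2 - 7*p + 2*q*r
At (-2, -3, -1): -4.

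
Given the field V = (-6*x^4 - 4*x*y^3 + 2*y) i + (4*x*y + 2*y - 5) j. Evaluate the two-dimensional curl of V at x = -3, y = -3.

-338

∂V₂/∂x = 4*y
∂V₁/∂y = -12*x*y^2 + 2
Scalar curl = 12*x*y^2 + 4*y - 2
At (-3, -3): -338.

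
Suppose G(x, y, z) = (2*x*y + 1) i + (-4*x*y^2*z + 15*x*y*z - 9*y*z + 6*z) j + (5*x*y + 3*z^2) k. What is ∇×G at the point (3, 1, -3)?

(-15, -5, -39)

(∇×G)₁ = ∂G₃/∂y − ∂G₂/∂z = 4*x*y^2 - 15*x*y + 5*x + 9*y - 6
(∇×G)₂ = ∂G₁/∂z − ∂G₃/∂x = -5*y
(∇×G)₃ = ∂G₂/∂x − ∂G₁/∂y = -2*x - 4*y^2*z + 15*y*z
∇×G = (4*x*y^2 - 15*x*y + 5*x + 9*y - 6, -5*y, -2*x - 4*y^2*z + 15*y*z)
At (3, 1, -3): (-15, -5, -39).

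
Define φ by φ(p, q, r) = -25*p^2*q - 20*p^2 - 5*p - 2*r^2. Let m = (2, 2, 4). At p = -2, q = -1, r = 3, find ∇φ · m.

-298

∂φ/∂p = -50*p*q - 40*p - 5
∂φ/∂q = -25*p^2
∂φ/∂r = -4*r
∇φ at (-2, -1, 3) = (-25, -100, -12)
∇φ · m = (-25)(2) + (-100)(2) + (-12)(4) = -298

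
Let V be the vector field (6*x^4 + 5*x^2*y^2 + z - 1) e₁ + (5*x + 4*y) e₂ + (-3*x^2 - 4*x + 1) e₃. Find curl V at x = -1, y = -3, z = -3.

(0, -1, 35)

(∇×V)₁ = ∂V₃/∂y − ∂V₂/∂z = 0
(∇×V)₂ = ∂V₁/∂z − ∂V₃/∂x = 6*x + 5
(∇×V)₃ = ∂V₂/∂x − ∂V₁/∂y = -10*x^2*y + 5
∇×V = (0, 6*x + 5, -10*x^2*y + 5)
At (-1, -3, -3): (0, -1, 35).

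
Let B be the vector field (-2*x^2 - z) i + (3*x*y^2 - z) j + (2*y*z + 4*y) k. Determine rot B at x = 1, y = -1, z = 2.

(∇×B)₁ = ∂B₃/∂y − ∂B₂/∂z = 2*z + 5
(∇×B)₂ = ∂B₁/∂z − ∂B₃/∂x = -1
(∇×B)₃ = ∂B₂/∂x − ∂B₁/∂y = 3*y^2
∇×B = (2*z + 5, -1, 3*y^2)
At (1, -1, 2): (9, -1, 3).

(9, -1, 3)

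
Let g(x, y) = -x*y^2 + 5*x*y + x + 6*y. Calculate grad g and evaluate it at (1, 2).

(7, 7)

∂g/∂x = -y^2 + 5*y + 1
∂g/∂y = -2*x*y + 5*x + 6
∇g = (-y^2 + 5*y + 1, -2*x*y + 5*x + 6)
At (1, 2): (7, 7).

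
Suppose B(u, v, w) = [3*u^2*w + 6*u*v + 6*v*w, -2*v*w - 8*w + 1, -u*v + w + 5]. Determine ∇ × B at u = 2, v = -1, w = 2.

(∇×B)₁ = ∂B₃/∂v − ∂B₂/∂w = -u + 2*v + 8
(∇×B)₂ = ∂B₁/∂w − ∂B₃/∂u = 3*u^2 + 7*v
(∇×B)₃ = ∂B₂/∂u − ∂B₁/∂v = -6*u - 6*w
∇×B = (-u + 2*v + 8, 3*u^2 + 7*v, -6*u - 6*w)
At (2, -1, 2): (4, 5, -24).

(4, 5, -24)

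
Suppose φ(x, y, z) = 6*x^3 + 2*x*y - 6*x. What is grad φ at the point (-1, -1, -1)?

∂φ/∂x = 18*x^2 + 2*y - 6
∂φ/∂y = 2*x
∂φ/∂z = 0
∇φ = (18*x^2 + 2*y - 6, 2*x, 0)
At (-1, -1, -1): (10, -2, 0).

(10, -2, 0)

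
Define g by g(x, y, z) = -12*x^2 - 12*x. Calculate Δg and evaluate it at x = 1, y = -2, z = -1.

∂²g/∂x² = -24
∂²g/∂y² = 0
∂²g/∂z² = 0
∇²g = -24
At (1, -2, -1): -24.

-24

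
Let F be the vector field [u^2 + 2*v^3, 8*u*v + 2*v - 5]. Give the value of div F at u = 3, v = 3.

∂F₁/∂u = 2*u
∂F₂/∂v = 8*u + 2
∇·F = 10*u + 2
At (3, 3): 32.

32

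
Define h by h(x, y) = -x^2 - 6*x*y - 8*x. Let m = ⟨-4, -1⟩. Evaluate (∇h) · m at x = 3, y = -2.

26

∂h/∂x = -2*x - 6*y - 8
∂h/∂y = -6*x
∇h at (3, -2) = (-2, -18)
∇h · m = (-2)(-4) + (-18)(-1) = 26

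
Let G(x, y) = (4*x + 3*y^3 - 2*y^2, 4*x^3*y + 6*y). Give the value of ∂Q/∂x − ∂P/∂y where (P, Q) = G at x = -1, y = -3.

-129

∂G₂/∂x = 12*x^2*y
∂G₁/∂y = 9*y^2 - 4*y
Scalar curl = 12*x^2*y - 9*y^2 + 4*y
At (-1, -3): -129.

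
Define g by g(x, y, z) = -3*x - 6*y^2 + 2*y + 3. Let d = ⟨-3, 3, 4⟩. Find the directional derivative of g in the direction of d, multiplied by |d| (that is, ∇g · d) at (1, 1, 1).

∂g/∂x = -3
∂g/∂y = -12*y + 2
∂g/∂z = 0
∇g at (1, 1, 1) = (-3, -10, 0)
∇g · d = (-3)(-3) + (-10)(3) + (0)(4) = -21

-21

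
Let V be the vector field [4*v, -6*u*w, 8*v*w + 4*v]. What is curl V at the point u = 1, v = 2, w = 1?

(18, 0, -10)

(∇×V)₁ = ∂V₃/∂v − ∂V₂/∂w = 6*u + 8*w + 4
(∇×V)₂ = ∂V₁/∂w − ∂V₃/∂u = 0
(∇×V)₃ = ∂V₂/∂u − ∂V₁/∂v = -6*w - 4
∇×V = (6*u + 8*w + 4, 0, -6*w - 4)
At (1, 2, 1): (18, 0, -10).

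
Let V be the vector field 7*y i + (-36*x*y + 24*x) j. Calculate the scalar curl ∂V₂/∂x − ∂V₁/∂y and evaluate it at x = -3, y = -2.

89

∂V₂/∂x = -36*y + 24
∂V₁/∂y = 7
Scalar curl = -36*y + 17
At (-3, -2): 89.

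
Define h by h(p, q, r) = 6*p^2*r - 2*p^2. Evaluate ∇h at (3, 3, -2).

(-84, 0, 54)

∂h/∂p = 12*p*r - 4*p
∂h/∂q = 0
∂h/∂r = 6*p^2
∇h = (12*p*r - 4*p, 0, 6*p^2)
At (3, 3, -2): (-84, 0, 54).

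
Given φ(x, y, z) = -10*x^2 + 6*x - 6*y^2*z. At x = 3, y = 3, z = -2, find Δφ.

4

∂²φ/∂x² = -20
∂²φ/∂y² = -12*z
∂²φ/∂z² = 0
∇²φ = -12*z - 20
At (3, 3, -2): 4.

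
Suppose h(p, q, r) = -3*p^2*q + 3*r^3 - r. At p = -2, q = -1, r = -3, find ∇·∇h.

∂²h/∂p² = -6*q
∂²h/∂q² = 0
∂²h/∂r² = 18*r
∇²h = -6*q + 18*r
At (-2, -1, -3): -48.

-48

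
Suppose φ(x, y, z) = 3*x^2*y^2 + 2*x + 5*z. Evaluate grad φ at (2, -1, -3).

(14, -24, 5)

∂φ/∂x = 6*x*y^2 + 2
∂φ/∂y = 6*x^2*y
∂φ/∂z = 5
∇φ = (6*x*y^2 + 2, 6*x^2*y, 5)
At (2, -1, -3): (14, -24, 5).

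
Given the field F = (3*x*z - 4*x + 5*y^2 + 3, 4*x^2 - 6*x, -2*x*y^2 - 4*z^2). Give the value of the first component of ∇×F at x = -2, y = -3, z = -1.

(∇×F)_1 = ∂F₃/∂y − ∂F₂/∂z
= -4*x*y − (0)
= -4*x*y
At (-2, -3, -1): -24.

-24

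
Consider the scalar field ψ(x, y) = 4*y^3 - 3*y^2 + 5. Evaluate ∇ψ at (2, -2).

(0, 60)

∂ψ/∂x = 0
∂ψ/∂y = 12*y^2 - 6*y
∇ψ = (0, 12*y^2 - 6*y)
At (2, -2): (0, 60).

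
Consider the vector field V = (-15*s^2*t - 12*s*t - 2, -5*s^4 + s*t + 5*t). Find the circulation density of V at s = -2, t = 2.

∂V₂/∂s = -20*s^3 + t
∂V₁/∂t = -15*s^2 - 12*s
Scalar curl = -20*s^3 + 15*s^2 + 12*s + t
At (-2, 2): 198.

198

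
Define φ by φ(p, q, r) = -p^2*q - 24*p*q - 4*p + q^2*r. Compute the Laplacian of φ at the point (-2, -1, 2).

∂²φ/∂p² = -2*q
∂²φ/∂q² = 2*r
∂²φ/∂r² = 0
∇²φ = -2*q + 2*r
At (-2, -1, 2): 6.

6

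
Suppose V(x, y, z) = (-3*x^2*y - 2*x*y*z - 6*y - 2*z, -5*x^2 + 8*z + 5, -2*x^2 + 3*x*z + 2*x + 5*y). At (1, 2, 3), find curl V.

(∇×V)₁ = ∂V₃/∂y − ∂V₂/∂z = -3
(∇×V)₂ = ∂V₁/∂z − ∂V₃/∂x = -2*x*y + 4*x - 3*z - 4
(∇×V)₃ = ∂V₂/∂x − ∂V₁/∂y = 3*x^2 + 2*x*z - 10*x + 6
∇×V = (-3, -2*x*y + 4*x - 3*z - 4, 3*x^2 + 2*x*z - 10*x + 6)
At (1, 2, 3): (-3, -13, 5).

(-3, -13, 5)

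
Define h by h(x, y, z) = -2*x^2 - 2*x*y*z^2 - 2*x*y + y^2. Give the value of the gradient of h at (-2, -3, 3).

∂h/∂x = -4*x - 2*y*z^2 - 2*y
∂h/∂y = -2*x*z^2 - 2*x + 2*y
∂h/∂z = -4*x*y*z
∇h = (-4*x - 2*y*z^2 - 2*y, -2*x*z^2 - 2*x + 2*y, -4*x*y*z)
At (-2, -3, 3): (68, 34, -72).

(68, 34, -72)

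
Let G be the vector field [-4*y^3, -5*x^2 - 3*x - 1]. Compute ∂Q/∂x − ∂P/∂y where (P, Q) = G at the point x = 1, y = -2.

∂G₂/∂x = -10*x - 3
∂G₁/∂y = -12*y^2
Scalar curl = -10*x + 12*y^2 - 3
At (1, -2): 35.

35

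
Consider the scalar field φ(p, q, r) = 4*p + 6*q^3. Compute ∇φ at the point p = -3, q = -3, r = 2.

∂φ/∂p = 4
∂φ/∂q = 18*q^2
∂φ/∂r = 0
∇φ = (4, 18*q^2, 0)
At (-3, -3, 2): (4, 162, 0).

(4, 162, 0)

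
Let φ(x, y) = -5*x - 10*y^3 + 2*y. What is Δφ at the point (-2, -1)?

60

∂²φ/∂x² = 0
∂²φ/∂y² = -60*y
∇²φ = -60*y
At (-2, -1): 60.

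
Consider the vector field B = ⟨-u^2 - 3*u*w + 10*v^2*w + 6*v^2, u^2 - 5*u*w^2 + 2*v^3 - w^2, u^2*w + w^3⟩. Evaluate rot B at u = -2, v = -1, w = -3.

(∇×B)₁ = ∂B₃/∂v − ∂B₂/∂w = 10*u*w + 2*w
(∇×B)₂ = ∂B₁/∂w − ∂B₃/∂u = -2*u*w - 3*u + 10*v^2
(∇×B)₃ = ∂B₂/∂u − ∂B₁/∂v = 2*u - 20*v*w - 12*v - 5*w^2
∇×B = (10*u*w + 2*w, -2*u*w - 3*u + 10*v^2, 2*u - 20*v*w - 12*v - 5*w^2)
At (-2, -1, -3): (54, 4, -97).

(54, 4, -97)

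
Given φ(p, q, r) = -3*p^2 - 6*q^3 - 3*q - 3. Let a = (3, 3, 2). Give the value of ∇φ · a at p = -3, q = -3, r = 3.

∂φ/∂p = -6*p
∂φ/∂q = -18*q^2 - 3
∂φ/∂r = 0
∇φ at (-3, -3, 3) = (18, -165, 0)
∇φ · a = (18)(3) + (-165)(3) + (0)(2) = -441

-441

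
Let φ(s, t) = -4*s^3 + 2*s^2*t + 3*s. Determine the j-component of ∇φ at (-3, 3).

18

(∇φ)_2 = ∂φ/∂t = 2*s^2
At (-3, 3): 18.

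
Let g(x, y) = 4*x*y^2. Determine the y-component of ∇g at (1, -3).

-24

(∇g)_2 = ∂g/∂y = 8*x*y
At (1, -3): -24.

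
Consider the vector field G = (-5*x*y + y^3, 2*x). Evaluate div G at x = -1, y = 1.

-5

∂G₁/∂x = -5*y
∂G₂/∂y = 0
∇·G = -5*y
At (-1, 1): -5.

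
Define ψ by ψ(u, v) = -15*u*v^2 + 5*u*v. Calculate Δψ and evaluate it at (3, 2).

∂²ψ/∂u² = 0
∂²ψ/∂v² = -30*u
∇²ψ = -30*u
At (3, 2): -90.

-90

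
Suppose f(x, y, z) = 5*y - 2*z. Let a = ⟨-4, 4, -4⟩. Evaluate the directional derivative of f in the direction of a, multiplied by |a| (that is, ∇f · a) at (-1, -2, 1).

∂f/∂x = 0
∂f/∂y = 5
∂f/∂z = -2
∇f at (-1, -2, 1) = (0, 5, -2)
∇f · a = (0)(-4) + (5)(4) + (-2)(-4) = 28

28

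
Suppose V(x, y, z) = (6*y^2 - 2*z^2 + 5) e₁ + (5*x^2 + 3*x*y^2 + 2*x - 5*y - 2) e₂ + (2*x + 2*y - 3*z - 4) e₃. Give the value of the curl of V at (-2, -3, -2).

(∇×V)₁ = ∂V₃/∂y − ∂V₂/∂z = 2
(∇×V)₂ = ∂V₁/∂z − ∂V₃/∂x = -4*z - 2
(∇×V)₃ = ∂V₂/∂x − ∂V₁/∂y = 10*x + 3*y^2 - 12*y + 2
∇×V = (2, -4*z - 2, 10*x + 3*y^2 - 12*y + 2)
At (-2, -3, -2): (2, 6, 45).

(2, 6, 45)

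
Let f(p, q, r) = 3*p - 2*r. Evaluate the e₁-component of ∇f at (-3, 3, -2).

3

(∇f)_1 = ∂f/∂p = 3
At (-3, 3, -2): 3.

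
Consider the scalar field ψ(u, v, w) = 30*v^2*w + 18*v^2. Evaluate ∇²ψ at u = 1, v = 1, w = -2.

-84

∂²ψ/∂u² = 0
∂²ψ/∂v² = 12*(5*w + 3)
∂²ψ/∂w² = 0
∇²ψ = 60*w + 36
At (1, 1, -2): -84.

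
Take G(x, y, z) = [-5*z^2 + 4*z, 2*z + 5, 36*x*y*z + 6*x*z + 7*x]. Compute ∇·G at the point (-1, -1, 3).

30

∂G₁/∂x = 0
∂G₂/∂y = 0
∂G₃/∂z = 36*x*y + 6*x
∇·G = 36*x*y + 6*x
At (-1, -1, 3): 30.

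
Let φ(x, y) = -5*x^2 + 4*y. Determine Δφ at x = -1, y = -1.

∂²φ/∂x² = -10
∂²φ/∂y² = 0
∇²φ = -10
At (-1, -1): -10.

-10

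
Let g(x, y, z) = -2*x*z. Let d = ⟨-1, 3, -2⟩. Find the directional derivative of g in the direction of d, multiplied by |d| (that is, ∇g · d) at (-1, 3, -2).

-8

∂g/∂x = -2*z
∂g/∂y = 0
∂g/∂z = -2*x
∇g at (-1, 3, -2) = (4, 0, 2)
∇g · d = (4)(-1) + (0)(3) + (2)(-2) = -8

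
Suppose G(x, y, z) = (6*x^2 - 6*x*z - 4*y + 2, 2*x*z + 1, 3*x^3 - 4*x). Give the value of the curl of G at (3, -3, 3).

(∇×G)₁ = ∂G₃/∂y − ∂G₂/∂z = -2*x
(∇×G)₂ = ∂G₁/∂z − ∂G₃/∂x = -9*x^2 - 6*x + 4
(∇×G)₃ = ∂G₂/∂x − ∂G₁/∂y = 2*z + 4
∇×G = (-2*x, -9*x^2 - 6*x + 4, 2*z + 4)
At (3, -3, 3): (-6, -95, 10).

(-6, -95, 10)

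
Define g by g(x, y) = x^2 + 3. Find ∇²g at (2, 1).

2

∂²g/∂x² = 2
∂²g/∂y² = 0
∇²g = 2
At (2, 1): 2.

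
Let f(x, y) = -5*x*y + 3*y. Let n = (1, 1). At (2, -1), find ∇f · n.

∂f/∂x = -5*y
∂f/∂y = -5*x + 3
∇f at (2, -1) = (5, -7)
∇f · n = (5)(1) + (-7)(1) = -2

-2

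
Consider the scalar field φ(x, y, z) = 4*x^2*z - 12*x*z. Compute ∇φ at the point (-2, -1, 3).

(-84, 0, 40)

∂φ/∂x = 8*x*z - 12*z
∂φ/∂y = 0
∂φ/∂z = 4*x^2 - 12*x
∇φ = (8*x*z - 12*z, 0, 4*x^2 - 12*x)
At (-2, -1, 3): (-84, 0, 40).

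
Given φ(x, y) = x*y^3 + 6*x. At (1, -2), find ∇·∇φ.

∂²φ/∂x² = 0
∂²φ/∂y² = 6*x*y
∇²φ = 6*x*y
At (1, -2): -12.

-12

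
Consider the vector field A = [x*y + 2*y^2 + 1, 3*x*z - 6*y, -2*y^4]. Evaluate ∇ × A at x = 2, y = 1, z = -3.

(∇×A)₁ = ∂A₃/∂y − ∂A₂/∂z = -3*x - 8*y^3
(∇×A)₂ = ∂A₁/∂z − ∂A₃/∂x = 0
(∇×A)₃ = ∂A₂/∂x − ∂A₁/∂y = -x - 4*y + 3*z
∇×A = (-3*x - 8*y^3, 0, -x - 4*y + 3*z)
At (2, 1, -3): (-14, 0, -15).

(-14, 0, -15)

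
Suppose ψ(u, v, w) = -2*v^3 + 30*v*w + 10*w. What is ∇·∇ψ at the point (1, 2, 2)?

-24

∂²ψ/∂u² = 0
∂²ψ/∂v² = -12*v
∂²ψ/∂w² = 0
∇²ψ = -12*v
At (1, 2, 2): -24.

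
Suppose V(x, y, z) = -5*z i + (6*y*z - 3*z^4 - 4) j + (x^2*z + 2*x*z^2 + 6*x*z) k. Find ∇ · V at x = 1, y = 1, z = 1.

∂V₁/∂x = 0
∂V₂/∂y = 6*z
∂V₃/∂z = x^2 + 4*x*z + 6*x
∇·V = x^2 + 4*x*z + 6*x + 6*z
At (1, 1, 1): 17.

17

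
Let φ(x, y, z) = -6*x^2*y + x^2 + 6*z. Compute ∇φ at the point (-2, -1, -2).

(-28, -24, 6)

∂φ/∂x = -12*x*y + 2*x
∂φ/∂y = -6*x^2
∂φ/∂z = 6
∇φ = (-12*x*y + 2*x, -6*x^2, 6)
At (-2, -1, -2): (-28, -24, 6).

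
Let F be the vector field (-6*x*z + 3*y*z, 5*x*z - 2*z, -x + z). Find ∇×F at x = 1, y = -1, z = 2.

(-3, -8, 4)

(∇×F)₁ = ∂F₃/∂y − ∂F₂/∂z = -5*x + 2
(∇×F)₂ = ∂F₁/∂z − ∂F₃/∂x = -6*x + 3*y + 1
(∇×F)₃ = ∂F₂/∂x − ∂F₁/∂y = 2*z
∇×F = (-5*x + 2, -6*x + 3*y + 1, 2*z)
At (1, -1, 2): (-3, -8, 4).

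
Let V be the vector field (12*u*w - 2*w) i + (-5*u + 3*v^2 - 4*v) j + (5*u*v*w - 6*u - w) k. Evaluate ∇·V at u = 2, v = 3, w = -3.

∂V₁/∂u = 12*w
∂V₂/∂v = 6*v - 4
∂V₃/∂w = 5*u*v - 1
∇·V = 5*u*v + 6*v + 12*w - 5
At (2, 3, -3): 7.

7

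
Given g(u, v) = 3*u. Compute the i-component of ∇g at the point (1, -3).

3

(∇g)_1 = ∂g/∂u = 3
At (1, -3): 3.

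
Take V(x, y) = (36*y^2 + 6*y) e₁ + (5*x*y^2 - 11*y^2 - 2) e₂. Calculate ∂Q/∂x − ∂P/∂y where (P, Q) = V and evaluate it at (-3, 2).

-130

∂V₂/∂x = 5*y^2
∂V₁/∂y = 72*y + 6
Scalar curl = 5*y^2 - 72*y - 6
At (-3, 2): -130.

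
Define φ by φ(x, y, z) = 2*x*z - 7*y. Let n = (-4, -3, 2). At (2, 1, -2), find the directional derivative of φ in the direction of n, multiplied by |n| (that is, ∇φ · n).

∂φ/∂x = 2*z
∂φ/∂y = -7
∂φ/∂z = 2*x
∇φ at (2, 1, -2) = (-4, -7, 4)
∇φ · n = (-4)(-4) + (-7)(-3) + (4)(2) = 45

45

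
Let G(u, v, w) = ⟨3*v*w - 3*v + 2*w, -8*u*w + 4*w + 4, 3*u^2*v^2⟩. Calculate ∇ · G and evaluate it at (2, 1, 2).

0

∂G₁/∂u = 0
∂G₂/∂v = 0
∂G₃/∂w = 0
∇·G = 0
At (2, 1, 2): 0.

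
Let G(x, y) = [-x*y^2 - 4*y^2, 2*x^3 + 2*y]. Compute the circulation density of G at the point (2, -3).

-12

∂G₂/∂x = 6*x^2
∂G₁/∂y = -2*x*y - 8*y
Scalar curl = 6*x^2 + 2*x*y + 8*y
At (2, -3): -12.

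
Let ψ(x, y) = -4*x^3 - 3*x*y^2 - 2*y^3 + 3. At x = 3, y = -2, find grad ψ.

(-120, 12)

∂ψ/∂x = -12*x^2 - 3*y^2
∂ψ/∂y = -6*x*y - 6*y^2
∇ψ = (-12*x^2 - 3*y^2, -6*x*y - 6*y^2)
At (3, -2): (-120, 12).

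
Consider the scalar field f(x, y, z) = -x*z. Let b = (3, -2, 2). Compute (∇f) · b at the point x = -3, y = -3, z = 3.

-3

∂f/∂x = -z
∂f/∂y = 0
∂f/∂z = -x
∇f at (-3, -3, 3) = (-3, 0, 3)
∇f · b = (-3)(3) + (0)(-2) + (3)(2) = -3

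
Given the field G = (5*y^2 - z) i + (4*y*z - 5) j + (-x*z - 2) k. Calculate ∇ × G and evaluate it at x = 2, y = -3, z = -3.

(12, -4, 30)

(∇×G)₁ = ∂G₃/∂y − ∂G₂/∂z = -4*y
(∇×G)₂ = ∂G₁/∂z − ∂G₃/∂x = z - 1
(∇×G)₃ = ∂G₂/∂x − ∂G₁/∂y = -10*y
∇×G = (-4*y, z - 1, -10*y)
At (2, -3, -3): (12, -4, 30).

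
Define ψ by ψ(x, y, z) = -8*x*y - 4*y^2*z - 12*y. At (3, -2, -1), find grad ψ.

(16, -52, -16)

∂ψ/∂x = -8*y
∂ψ/∂y = -8*x - 8*y*z - 12
∂ψ/∂z = -4*y^2
∇ψ = (-8*y, -8*x - 8*y*z - 12, -4*y^2)
At (3, -2, -1): (16, -52, -16).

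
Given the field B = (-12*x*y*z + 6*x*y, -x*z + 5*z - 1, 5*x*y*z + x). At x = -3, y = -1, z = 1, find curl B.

(-23, -32, -19)

(∇×B)₁ = ∂B₃/∂y − ∂B₂/∂z = 5*x*z + x - 5
(∇×B)₂ = ∂B₁/∂z − ∂B₃/∂x = -12*x*y - 5*y*z - 1
(∇×B)₃ = ∂B₂/∂x − ∂B₁/∂y = 12*x*z - 6*x - z
∇×B = (5*x*z + x - 5, -12*x*y - 5*y*z - 1, 12*x*z - 6*x - z)
At (-3, -1, 1): (-23, -32, -19).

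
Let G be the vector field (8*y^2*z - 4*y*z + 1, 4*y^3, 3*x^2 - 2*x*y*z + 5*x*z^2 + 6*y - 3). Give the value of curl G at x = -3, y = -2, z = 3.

(24, 1, 108)

(∇×G)₁ = ∂G₃/∂y − ∂G₂/∂z = -2*x*z + 6
(∇×G)₂ = ∂G₁/∂z − ∂G₃/∂x = -6*x + 8*y^2 + 2*y*z - 4*y - 5*z^2
(∇×G)₃ = ∂G₂/∂x − ∂G₁/∂y = -16*y*z + 4*z
∇×G = (-2*x*z + 6, -6*x + 8*y^2 + 2*y*z - 4*y - 5*z^2, -16*y*z + 4*z)
At (-3, -2, 3): (24, 1, 108).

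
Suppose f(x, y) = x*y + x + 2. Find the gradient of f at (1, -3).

∂f/∂x = y + 1
∂f/∂y = x
∇f = (y + 1, x)
At (1, -3): (-2, 1).

(-2, 1)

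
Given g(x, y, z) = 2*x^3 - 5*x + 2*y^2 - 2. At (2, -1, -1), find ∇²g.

∂²g/∂x² = 12*x
∂²g/∂y² = 4
∂²g/∂z² = 0
∇²g = 12*x + 4
At (2, -1, -1): 28.

28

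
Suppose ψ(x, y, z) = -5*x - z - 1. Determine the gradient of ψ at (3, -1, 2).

∂ψ/∂x = -5
∂ψ/∂y = 0
∂ψ/∂z = -1
∇ψ = (-5, 0, -1)
At (3, -1, 2): (-5, 0, -1).

(-5, 0, -1)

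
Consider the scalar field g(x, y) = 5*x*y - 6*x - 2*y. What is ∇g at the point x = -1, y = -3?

∂g/∂x = 5*y - 6
∂g/∂y = 5*x - 2
∇g = (5*y - 6, 5*x - 2)
At (-1, -3): (-21, -7).

(-21, -7)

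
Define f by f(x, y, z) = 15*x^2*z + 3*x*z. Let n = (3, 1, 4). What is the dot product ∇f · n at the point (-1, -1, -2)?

∂f/∂x = 30*x*z + 3*z
∂f/∂y = 0
∂f/∂z = 15*x^2 + 3*x
∇f at (-1, -1, -2) = (54, 0, 12)
∇f · n = (54)(3) + (0)(1) + (12)(4) = 210

210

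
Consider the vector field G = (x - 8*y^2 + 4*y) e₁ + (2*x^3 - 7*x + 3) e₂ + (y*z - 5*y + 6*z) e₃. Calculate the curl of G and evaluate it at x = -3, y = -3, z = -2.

(∇×G)₁ = ∂G₃/∂y − ∂G₂/∂z = z - 5
(∇×G)₂ = ∂G₁/∂z − ∂G₃/∂x = 0
(∇×G)₃ = ∂G₂/∂x − ∂G₁/∂y = 6*x^2 + 16*y - 11
∇×G = (z - 5, 0, 6*x^2 + 16*y - 11)
At (-3, -3, -2): (-7, 0, -5).

(-7, 0, -5)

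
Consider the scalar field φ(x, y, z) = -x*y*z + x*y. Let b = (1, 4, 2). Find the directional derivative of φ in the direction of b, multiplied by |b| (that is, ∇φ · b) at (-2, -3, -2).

-45

∂φ/∂x = -y*z + y
∂φ/∂y = -x*z + x
∂φ/∂z = -x*y
∇φ at (-2, -3, -2) = (-9, -6, -6)
∇φ · b = (-9)(1) + (-6)(4) + (-6)(2) = -45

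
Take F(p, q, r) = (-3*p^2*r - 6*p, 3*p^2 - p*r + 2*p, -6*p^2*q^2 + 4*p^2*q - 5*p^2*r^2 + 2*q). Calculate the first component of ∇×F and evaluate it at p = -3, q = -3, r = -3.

(∇×F)_1 = ∂F₃/∂q − ∂F₂/∂r
= -12*p^2*q + 4*p^2 + 2 − (-p)
= -12*p^2*q + 4*p^2 + p + 2
At (-3, -3, -3): 359.

359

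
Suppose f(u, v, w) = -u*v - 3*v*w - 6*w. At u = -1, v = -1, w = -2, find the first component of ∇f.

(∇f)_1 = ∂f/∂u = -v
At (-1, -1, -2): 1.

1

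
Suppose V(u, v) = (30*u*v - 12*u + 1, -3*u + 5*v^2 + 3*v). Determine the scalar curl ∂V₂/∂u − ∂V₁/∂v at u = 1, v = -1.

∂V₂/∂u = -3
∂V₁/∂v = 30*u
Scalar curl = -30*u - 3
At (1, -1): -33.

-33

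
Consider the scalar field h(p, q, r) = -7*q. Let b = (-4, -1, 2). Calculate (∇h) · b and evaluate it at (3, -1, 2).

∂h/∂p = 0
∂h/∂q = -7
∂h/∂r = 0
∇h at (3, -1, 2) = (0, -7, 0)
∇h · b = (0)(-4) + (-7)(-1) + (0)(2) = 7

7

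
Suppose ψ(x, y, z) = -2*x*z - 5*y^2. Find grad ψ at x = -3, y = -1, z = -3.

∂ψ/∂x = -2*z
∂ψ/∂y = -10*y
∂ψ/∂z = -2*x
∇ψ = (-2*z, -10*y, -2*x)
At (-3, -1, -3): (6, 10, 6).

(6, 10, 6)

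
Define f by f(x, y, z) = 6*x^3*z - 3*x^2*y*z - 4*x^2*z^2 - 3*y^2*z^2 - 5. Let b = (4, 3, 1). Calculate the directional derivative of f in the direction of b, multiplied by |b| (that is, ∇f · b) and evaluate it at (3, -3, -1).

∂f/∂x = 18*x^2*z - 6*x*y*z - 8*x*z^2
∂f/∂y = -3*x^2*z - 6*y*z^2
∂f/∂z = 6*x^3 - 3*x^2*y - 8*x^2*z - 6*y^2*z
∇f at (3, -3, -1) = (-240, 45, 369)
∇f · b = (-240)(4) + (45)(3) + (369)(1) = -456

-456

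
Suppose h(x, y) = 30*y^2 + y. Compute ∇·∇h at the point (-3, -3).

60

∂²h/∂x² = 0
∂²h/∂y² = 60
∇²h = 60
At (-3, -3): 60.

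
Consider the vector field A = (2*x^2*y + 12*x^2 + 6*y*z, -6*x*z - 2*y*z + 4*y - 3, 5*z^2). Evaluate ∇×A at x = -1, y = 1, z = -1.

(-4, 6, 10)

(∇×A)₁ = ∂A₃/∂y − ∂A₂/∂z = 6*x + 2*y
(∇×A)₂ = ∂A₁/∂z − ∂A₃/∂x = 6*y
(∇×A)₃ = ∂A₂/∂x − ∂A₁/∂y = -2*x^2 - 12*z
∇×A = (6*x + 2*y, 6*y, -2*x^2 - 12*z)
At (-1, 1, -1): (-4, 6, 10).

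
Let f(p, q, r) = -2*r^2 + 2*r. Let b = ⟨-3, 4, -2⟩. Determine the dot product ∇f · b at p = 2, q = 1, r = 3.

20

∂f/∂p = 0
∂f/∂q = 0
∂f/∂r = -4*r + 2
∇f at (2, 1, 3) = (0, 0, -10)
∇f · b = (0)(-3) + (0)(4) + (-10)(-2) = 20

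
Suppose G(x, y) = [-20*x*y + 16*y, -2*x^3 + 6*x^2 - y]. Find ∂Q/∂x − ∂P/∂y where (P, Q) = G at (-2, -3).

-104

∂G₂/∂x = -6*x^2 + 12*x
∂G₁/∂y = -20*x + 16
Scalar curl = -6*x^2 + 32*x - 16
At (-2, -3): -104.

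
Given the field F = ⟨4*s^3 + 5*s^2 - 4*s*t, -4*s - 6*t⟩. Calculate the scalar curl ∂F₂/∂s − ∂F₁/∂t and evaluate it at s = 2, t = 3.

4

∂F₂/∂s = -4
∂F₁/∂t = -4*s
Scalar curl = 4*s - 4
At (2, 3): 4.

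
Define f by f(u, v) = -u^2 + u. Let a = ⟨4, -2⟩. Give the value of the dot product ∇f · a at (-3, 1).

∂f/∂u = -2*u + 1
∂f/∂v = 0
∇f at (-3, 1) = (7, 0)
∇f · a = (7)(4) + (0)(-2) = 28

28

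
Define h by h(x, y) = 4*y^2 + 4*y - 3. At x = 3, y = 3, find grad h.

∂h/∂x = 0
∂h/∂y = 8*y + 4
∇h = (0, 8*y + 4)
At (3, 3): (0, 28).

(0, 28)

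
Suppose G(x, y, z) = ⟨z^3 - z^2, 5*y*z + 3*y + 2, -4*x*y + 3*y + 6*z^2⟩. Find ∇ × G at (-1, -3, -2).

(∇×G)₁ = ∂G₃/∂y − ∂G₂/∂z = -4*x - 5*y + 3
(∇×G)₂ = ∂G₁/∂z − ∂G₃/∂x = 4*y + 3*z^2 - 2*z
(∇×G)₃ = ∂G₂/∂x − ∂G₁/∂y = 0
∇×G = (-4*x - 5*y + 3, 4*y + 3*z^2 - 2*z, 0)
At (-1, -3, -2): (22, 4, 0).

(22, 4, 0)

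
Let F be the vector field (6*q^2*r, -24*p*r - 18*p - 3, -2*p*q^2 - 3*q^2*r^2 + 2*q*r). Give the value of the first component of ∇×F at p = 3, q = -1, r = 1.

92

(∇×F)_1 = ∂F₃/∂q − ∂F₂/∂r
= -4*p*q - 6*q*r^2 + 2*r − (-24*p)
= -4*p*q + 24*p - 6*q*r^2 + 2*r
At (3, -1, 1): 92.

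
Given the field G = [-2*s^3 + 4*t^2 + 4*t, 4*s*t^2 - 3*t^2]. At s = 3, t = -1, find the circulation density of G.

8

∂G₂/∂s = 4*t^2
∂G₁/∂t = 8*t + 4
Scalar curl = 4*t^2 - 8*t - 4
At (3, -1): 8.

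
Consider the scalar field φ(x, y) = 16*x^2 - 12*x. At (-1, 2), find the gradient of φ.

∂φ/∂x = 32*x - 12
∂φ/∂y = 0
∇φ = (32*x - 12, 0)
At (-1, 2): (-44, 0).

(-44, 0)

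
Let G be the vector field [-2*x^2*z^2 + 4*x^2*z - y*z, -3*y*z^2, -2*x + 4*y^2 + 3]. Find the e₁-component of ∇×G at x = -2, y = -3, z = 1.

(∇×G)_1 = ∂G₃/∂y − ∂G₂/∂z
= 8*y − (-6*y*z)
= 6*y*z + 8*y
At (-2, -3, 1): -42.

-42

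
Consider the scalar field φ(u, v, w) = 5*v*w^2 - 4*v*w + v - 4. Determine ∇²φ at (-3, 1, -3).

∂²φ/∂u² = 0
∂²φ/∂v² = 0
∂²φ/∂w² = 10*v
∇²φ = 10*v
At (-3, 1, -3): 10.

10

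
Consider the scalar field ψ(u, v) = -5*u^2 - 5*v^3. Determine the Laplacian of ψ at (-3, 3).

∂²ψ/∂u² = -10
∂²ψ/∂v² = -30*v
∇²ψ = -30*v - 10
At (-3, 3): -100.

-100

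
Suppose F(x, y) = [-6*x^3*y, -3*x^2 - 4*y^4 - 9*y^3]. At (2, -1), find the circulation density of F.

∂F₂/∂x = -6*x
∂F₁/∂y = -6*x^3
Scalar curl = 6*x^3 - 6*x
At (2, -1): 36.

36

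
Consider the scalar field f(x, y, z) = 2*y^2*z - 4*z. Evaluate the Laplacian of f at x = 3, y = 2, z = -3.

-12

∂²f/∂x² = 0
∂²f/∂y² = 4*z
∂²f/∂z² = 0
∇²f = 4*z
At (3, 2, -3): -12.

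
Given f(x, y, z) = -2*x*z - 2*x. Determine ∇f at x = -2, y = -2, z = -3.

(4, 0, 4)

∂f/∂x = -2*z - 2
∂f/∂y = 0
∂f/∂z = -2*x
∇f = (-2*z - 2, 0, -2*x)
At (-2, -2, -3): (4, 0, 4).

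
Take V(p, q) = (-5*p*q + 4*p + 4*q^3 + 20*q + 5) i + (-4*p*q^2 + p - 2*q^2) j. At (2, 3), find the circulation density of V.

-153

∂V₂/∂p = -4*q^2 + 1
∂V₁/∂q = -5*p + 12*q^2 + 20
Scalar curl = 5*p - 16*q^2 - 19
At (2, 3): -153.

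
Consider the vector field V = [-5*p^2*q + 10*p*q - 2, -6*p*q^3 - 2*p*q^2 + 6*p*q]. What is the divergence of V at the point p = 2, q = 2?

∂V₁/∂p = -10*p*q + 10*q
∂V₂/∂q = -18*p*q^2 - 4*p*q + 6*p
∇·V = -18*p*q^2 - 14*p*q + 6*p + 10*q
At (2, 2): -168.

-168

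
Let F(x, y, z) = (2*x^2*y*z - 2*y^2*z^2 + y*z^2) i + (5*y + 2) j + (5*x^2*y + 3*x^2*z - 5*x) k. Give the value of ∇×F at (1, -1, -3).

(5, 49, -39)

(∇×F)₁ = ∂F₃/∂y − ∂F₂/∂z = 5*x^2
(∇×F)₂ = ∂F₁/∂z − ∂F₃/∂x = 2*x^2*y - 10*x*y - 6*x*z - 4*y^2*z + 2*y*z + 5
(∇×F)₃ = ∂F₂/∂x − ∂F₁/∂y = -2*x^2*z + 4*y*z^2 - z^2
∇×F = (5*x^2, 2*x^2*y - 10*x*y - 6*x*z - 4*y^2*z + 2*y*z + 5, -2*x^2*z + 4*y*z^2 - z^2)
At (1, -1, -3): (5, 49, -39).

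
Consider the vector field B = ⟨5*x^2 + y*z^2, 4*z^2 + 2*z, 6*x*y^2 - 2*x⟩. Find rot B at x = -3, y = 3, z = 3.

(-134, -34, -9)

(∇×B)₁ = ∂B₃/∂y − ∂B₂/∂z = 12*x*y - 8*z - 2
(∇×B)₂ = ∂B₁/∂z − ∂B₃/∂x = -6*y^2 + 2*y*z + 2
(∇×B)₃ = ∂B₂/∂x − ∂B₁/∂y = -z^2
∇×B = (12*x*y - 8*z - 2, -6*y^2 + 2*y*z + 2, -z^2)
At (-3, 3, 3): (-134, -34, -9).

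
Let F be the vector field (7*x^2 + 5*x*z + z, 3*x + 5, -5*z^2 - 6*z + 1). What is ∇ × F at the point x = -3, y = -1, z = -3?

(0, -14, 3)

(∇×F)₁ = ∂F₃/∂y − ∂F₂/∂z = 0
(∇×F)₂ = ∂F₁/∂z − ∂F₃/∂x = 5*x + 1
(∇×F)₃ = ∂F₂/∂x − ∂F₁/∂y = 3
∇×F = (0, 5*x + 1, 3)
At (-3, -1, -3): (0, -14, 3).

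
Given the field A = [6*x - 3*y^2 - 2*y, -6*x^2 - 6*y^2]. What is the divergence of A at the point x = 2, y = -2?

30

∂A₁/∂x = 6
∂A₂/∂y = -12*y
∇·A = -12*y + 6
At (2, -2): 30.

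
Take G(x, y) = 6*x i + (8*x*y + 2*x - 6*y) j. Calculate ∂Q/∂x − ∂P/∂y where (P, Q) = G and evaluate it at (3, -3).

∂G₂/∂x = 8*y + 2
∂G₁/∂y = 0
Scalar curl = 8*y + 2
At (3, -3): -22.

-22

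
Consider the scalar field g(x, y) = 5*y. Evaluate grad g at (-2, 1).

∂g/∂x = 0
∂g/∂y = 5
∇g = (0, 5)
At (-2, 1): (0, 5).

(0, 5)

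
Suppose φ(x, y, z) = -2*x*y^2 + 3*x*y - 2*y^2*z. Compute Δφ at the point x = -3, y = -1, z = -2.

∂²φ/∂x² = 0
∂²φ/∂y² = -4*(x + z)
∂²φ/∂z² = 0
∇²φ = -4*x - 4*z
At (-3, -1, -2): 20.

20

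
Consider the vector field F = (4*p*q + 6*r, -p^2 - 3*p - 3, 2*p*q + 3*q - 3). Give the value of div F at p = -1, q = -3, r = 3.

-12

∂F₁/∂p = 4*q
∂F₂/∂q = 0
∂F₃/∂r = 0
∇·F = 4*q
At (-1, -3, 3): -12.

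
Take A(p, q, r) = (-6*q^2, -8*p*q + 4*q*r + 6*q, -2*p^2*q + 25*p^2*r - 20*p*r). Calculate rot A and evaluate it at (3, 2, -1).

(-26, 154, 8)

(∇×A)₁ = ∂A₃/∂q − ∂A₂/∂r = -2*p^2 - 4*q
(∇×A)₂ = ∂A₁/∂r − ∂A₃/∂p = 4*p*q - 50*p*r + 20*r
(∇×A)₃ = ∂A₂/∂p − ∂A₁/∂q = 4*q
∇×A = (-2*p^2 - 4*q, 4*p*q - 50*p*r + 20*r, 4*q)
At (3, 2, -1): (-26, 154, 8).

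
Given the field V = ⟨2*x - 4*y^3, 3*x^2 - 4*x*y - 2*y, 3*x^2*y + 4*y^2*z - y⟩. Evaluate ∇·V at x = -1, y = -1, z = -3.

∂V₁/∂x = 2
∂V₂/∂y = -4*x - 2
∂V₃/∂z = 4*y^2
∇·V = -4*x + 4*y^2
At (-1, -1, -3): 8.

8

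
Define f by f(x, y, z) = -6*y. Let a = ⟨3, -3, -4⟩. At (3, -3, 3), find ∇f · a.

∂f/∂x = 0
∂f/∂y = -6
∂f/∂z = 0
∇f at (3, -3, 3) = (0, -6, 0)
∇f · a = (0)(3) + (-6)(-3) + (0)(-4) = 18

18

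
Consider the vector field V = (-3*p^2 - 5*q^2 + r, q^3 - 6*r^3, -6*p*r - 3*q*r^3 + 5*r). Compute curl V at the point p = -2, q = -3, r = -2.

(∇×V)₁ = ∂V₃/∂q − ∂V₂/∂r = -3*r^3 + 18*r^2
(∇×V)₂ = ∂V₁/∂r − ∂V₃/∂p = 6*r + 1
(∇×V)₃ = ∂V₂/∂p − ∂V₁/∂q = 10*q
∇×V = (-3*r^3 + 18*r^2, 6*r + 1, 10*q)
At (-2, -3, -2): (96, -11, -30).

(96, -11, -30)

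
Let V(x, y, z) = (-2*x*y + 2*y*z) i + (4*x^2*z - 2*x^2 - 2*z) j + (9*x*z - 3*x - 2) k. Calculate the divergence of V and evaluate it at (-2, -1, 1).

-16

∂V₁/∂x = -2*y
∂V₂/∂y = 0
∂V₃/∂z = 9*x
∇·V = 9*x - 2*y
At (-2, -1, 1): -16.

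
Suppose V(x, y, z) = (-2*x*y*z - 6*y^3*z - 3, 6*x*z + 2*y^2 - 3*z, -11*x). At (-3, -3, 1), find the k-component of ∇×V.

(∇×V)_3 = ∂V₂/∂x − ∂V₁/∂y
= 6*z − (-2*x*z - 18*y^2*z)
= 2*x*z + 18*y^2*z + 6*z
At (-3, -3, 1): 162.

162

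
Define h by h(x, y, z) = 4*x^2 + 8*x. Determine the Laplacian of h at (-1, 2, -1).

∂²h/∂x² = 8
∂²h/∂y² = 0
∂²h/∂z² = 0
∇²h = 8
At (-1, 2, -1): 8.

8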